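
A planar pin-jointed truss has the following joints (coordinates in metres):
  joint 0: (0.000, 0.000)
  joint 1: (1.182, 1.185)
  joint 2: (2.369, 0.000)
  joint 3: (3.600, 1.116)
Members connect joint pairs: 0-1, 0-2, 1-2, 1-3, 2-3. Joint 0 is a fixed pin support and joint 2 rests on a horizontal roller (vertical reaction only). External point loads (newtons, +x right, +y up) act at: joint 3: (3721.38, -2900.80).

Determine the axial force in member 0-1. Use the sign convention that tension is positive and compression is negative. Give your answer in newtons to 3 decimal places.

N=4 nodes, M=5 members, R=3 reactions → 2N=8, M+R=8
member 0 (0-1): L=1.6737, (cx,cy)=(0.7062,0.7080)
member 1 (0-2): L=2.3690, (cx,cy)=(1.0000,0.0000)
member 2 (1-2): L=1.6773, (cx,cy)=(0.7077,-0.7065)
member 3 (1-3): L=2.4190, (cx,cy)=(0.9996,-0.0285)
member 4 (2-3): L=1.6616, (cx,cy)=(0.7409,0.6717)
solve A·x = −loads:
  F[0-1] = +4605.1032 N (tension)
  F[0-2] = +469.2101 N (tension)
  F[1-2] = -4885.8417 N (compression)
  F[1-3] = +6712.6249 N (tension)
  F[2-3] = -4033.8150 N (compression)
  Rx@0 = -3721.3800 N
  Ry@0 = -3260.4242 N
  Ry@2 = +6161.2242 N

4605.103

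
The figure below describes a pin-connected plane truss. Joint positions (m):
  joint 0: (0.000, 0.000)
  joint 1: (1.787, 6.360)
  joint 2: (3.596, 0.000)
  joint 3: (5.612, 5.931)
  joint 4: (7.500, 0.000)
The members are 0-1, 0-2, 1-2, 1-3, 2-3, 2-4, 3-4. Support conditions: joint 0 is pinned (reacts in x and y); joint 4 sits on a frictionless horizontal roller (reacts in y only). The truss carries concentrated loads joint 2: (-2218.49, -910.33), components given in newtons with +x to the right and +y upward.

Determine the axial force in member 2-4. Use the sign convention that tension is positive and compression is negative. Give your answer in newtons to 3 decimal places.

138.941

N=5 nodes, M=7 members, R=3 reactions → 2N=10, M+R=10
member 0 (0-1): L=6.6063, (cx,cy)=(0.2705,0.9627)
member 1 (0-2): L=3.5960, (cx,cy)=(1.0000,0.0000)
member 2 (1-2): L=6.6123, (cx,cy)=(0.2736,-0.9618)
member 3 (1-3): L=3.8490, (cx,cy)=(0.9938,-0.1115)
member 4 (2-3): L=6.2643, (cx,cy)=(0.3218,0.9468)
member 5 (2-4): L=3.9040, (cx,cy)=(1.0000,0.0000)
member 6 (3-4): L=6.2243, (cx,cy)=(0.3033,-0.9529)
solve A·x = −loads:
  F[0-1] = -492.2066 N (compression)
  F[0-2] = -2085.3481 N (compression)
  F[1-2] = +524.9233 N (tension)
  F[1-3] = -278.4869 N (compression)
  F[2-3] = +428.2147 N (tension)
  F[2-4] = +138.9413 N (tension)
  F[3-4] = -458.0538 N (compression)
  Rx@0 = +2218.4900 N
  Ry@0 = +473.8571 N
  Ry@4 = +436.4729 N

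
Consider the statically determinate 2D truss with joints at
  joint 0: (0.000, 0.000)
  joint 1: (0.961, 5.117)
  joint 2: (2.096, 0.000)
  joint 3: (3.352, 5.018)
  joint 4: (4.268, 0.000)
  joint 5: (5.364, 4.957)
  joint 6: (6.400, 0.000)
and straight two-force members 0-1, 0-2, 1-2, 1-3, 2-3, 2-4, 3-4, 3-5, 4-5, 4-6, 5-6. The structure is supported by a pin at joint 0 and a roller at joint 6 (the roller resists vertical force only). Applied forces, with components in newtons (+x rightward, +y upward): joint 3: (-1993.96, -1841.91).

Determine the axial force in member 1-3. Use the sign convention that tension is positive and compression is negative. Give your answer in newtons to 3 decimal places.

-1009.837

N=7 nodes, M=11 members, R=3 reactions → 2N=14, M+R=14
member 0 (0-1): L=5.2065, (cx,cy)=(0.1846,0.9828)
member 1 (0-2): L=2.0960, (cx,cy)=(1.0000,0.0000)
member 2 (1-2): L=5.2414, (cx,cy)=(0.2165,-0.9763)
member 3 (1-3): L=2.3930, (cx,cy)=(0.9991,-0.0414)
member 4 (2-3): L=5.1728, (cx,cy)=(0.2428,0.9701)
member 5 (2-4): L=2.1720, (cx,cy)=(1.0000,0.0000)
member 6 (3-4): L=5.1009, (cx,cy)=(0.1796,-0.9837)
member 7 (3-5): L=2.0129, (cx,cy)=(0.9995,-0.0303)
member 8 (4-5): L=5.0767, (cx,cy)=(0.2159,0.9764)
member 9 (4-6): L=2.1320, (cx,cy)=(1.0000,0.0000)
member 10 (5-6): L=5.0641, (cx,cy)=(0.2046,-0.9789)
solve A·x = −loads:
  F[0-1] = -2483.2669 N (compression)
  F[0-2] = -1535.6025 N (compression)
  F[1-2] = +2542.7083 N (tension)
  F[1-3] = -1009.8370 N (compression)
  F[2-3] = -2558.9544 N (compression)
  F[2-4] = -363.6516 N (compression)
  F[3-4] = +600.6990 N (tension)
  F[3-5] = +255.8983 N (tension)
  F[4-5] = -605.2059 N (compression)
  F[4-6] = -125.1244 N (compression)
  F[5-6] = +611.6245 N (tension)
  Rx@0 = +1993.9600 N
  Ry@0 = +2440.5989 N
  Ry@6 = -598.6889 N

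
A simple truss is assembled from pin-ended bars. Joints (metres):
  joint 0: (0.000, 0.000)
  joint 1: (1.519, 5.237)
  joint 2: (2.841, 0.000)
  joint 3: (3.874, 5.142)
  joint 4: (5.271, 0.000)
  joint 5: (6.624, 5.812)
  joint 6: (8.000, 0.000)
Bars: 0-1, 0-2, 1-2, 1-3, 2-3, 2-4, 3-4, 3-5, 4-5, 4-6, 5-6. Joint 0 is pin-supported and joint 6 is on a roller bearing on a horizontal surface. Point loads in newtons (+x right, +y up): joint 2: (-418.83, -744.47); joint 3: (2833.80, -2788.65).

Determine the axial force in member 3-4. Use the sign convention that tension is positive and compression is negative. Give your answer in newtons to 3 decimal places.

-3992.607

N=7 nodes, M=11 members, R=3 reactions → 2N=14, M+R=14
member 0 (0-1): L=5.4528, (cx,cy)=(0.2786,0.9604)
member 1 (0-2): L=2.8410, (cx,cy)=(1.0000,0.0000)
member 2 (1-2): L=5.4013, (cx,cy)=(0.2448,-0.9696)
member 3 (1-3): L=2.3569, (cx,cy)=(0.9992,-0.0403)
member 4 (2-3): L=5.2447, (cx,cy)=(0.1970,0.9804)
member 5 (2-4): L=2.4300, (cx,cy)=(1.0000,0.0000)
member 6 (3-4): L=5.3284, (cx,cy)=(0.2622,-0.9650)
member 7 (3-5): L=2.8304, (cx,cy)=(0.9716,0.2367)
member 8 (4-5): L=5.9674, (cx,cy)=(0.2267,0.9740)
member 9 (4-6): L=2.7290, (cx,cy)=(1.0000,0.0000)
member 10 (5-6): L=5.9727, (cx,cy)=(0.2304,-0.9731)
solve A·x = −loads:
  F[0-1] = -100.9056 N (compression)
  F[0-2] = +2443.0793 N (tension)
  F[1-2] = +102.1613 N (tension)
  F[1-3] = -53.1571 N (compression)
  F[2-3] = +658.3113 N (tension)
  F[2-4] = +2757.2534 N (tension)
  F[3-4] = -3992.6072 N (compression)
  F[3-5] = -1760.5040 N (compression)
  F[4-5] = +3955.9655 N (tension)
  F[4-6] = +813.5277 N (tension)
  F[5-6] = -3531.1977 N (compression)
  Rx@0 = -2414.9700 N
  Ry@0 = +96.9114 N
  Ry@6 = +3436.2086 N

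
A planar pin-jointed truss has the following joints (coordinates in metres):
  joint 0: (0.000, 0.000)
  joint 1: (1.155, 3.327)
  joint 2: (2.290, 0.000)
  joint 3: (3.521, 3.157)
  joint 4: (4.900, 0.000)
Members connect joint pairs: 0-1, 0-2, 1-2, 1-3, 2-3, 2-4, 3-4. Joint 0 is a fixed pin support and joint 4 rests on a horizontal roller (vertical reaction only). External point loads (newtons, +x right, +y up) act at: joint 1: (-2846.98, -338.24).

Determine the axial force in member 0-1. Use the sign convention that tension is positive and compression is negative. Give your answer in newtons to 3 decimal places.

-2319.860

N=5 nodes, M=7 members, R=3 reactions → 2N=10, M+R=10
member 0 (0-1): L=3.5218, (cx,cy)=(0.3280,0.9447)
member 1 (0-2): L=2.2900, (cx,cy)=(1.0000,0.0000)
member 2 (1-2): L=3.5153, (cx,cy)=(0.3229,-0.9464)
member 3 (1-3): L=2.3721, (cx,cy)=(0.9974,-0.0717)
member 4 (2-3): L=3.3885, (cx,cy)=(0.3633,0.9317)
member 5 (2-4): L=2.6100, (cx,cy)=(1.0000,0.0000)
member 6 (3-4): L=3.4450, (cx,cy)=(0.4003,-0.9164)
solve A·x = −loads:
  F[0-1] = -2319.8602 N (compression)
  F[0-2] = -2086.1612 N (compression)
  F[1-2] = +1845.0418 N (tension)
  F[1-3] = +1494.2826 N (tension)
  F[2-3] = -1874.2787 N (compression)
  F[2-4] = -809.5404 N (compression)
  F[3-4] = +2022.4060 N (tension)
  Rx@0 = +2846.9800 N
  Ry@0 = +2191.5533 N
  Ry@4 = -1853.3133 N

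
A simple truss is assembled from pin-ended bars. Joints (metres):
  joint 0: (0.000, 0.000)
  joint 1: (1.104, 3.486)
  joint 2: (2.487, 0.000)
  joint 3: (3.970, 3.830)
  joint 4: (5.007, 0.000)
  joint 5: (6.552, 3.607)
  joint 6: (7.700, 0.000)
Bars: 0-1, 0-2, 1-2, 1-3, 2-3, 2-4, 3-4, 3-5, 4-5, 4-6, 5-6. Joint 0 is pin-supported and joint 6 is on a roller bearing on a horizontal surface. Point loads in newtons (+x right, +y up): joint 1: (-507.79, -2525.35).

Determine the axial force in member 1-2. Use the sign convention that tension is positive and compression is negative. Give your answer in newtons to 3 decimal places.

-166.573

N=7 nodes, M=11 members, R=3 reactions → 2N=14, M+R=14
member 0 (0-1): L=3.6566, (cx,cy)=(0.3019,0.9533)
member 1 (0-2): L=2.4870, (cx,cy)=(1.0000,0.0000)
member 2 (1-2): L=3.7503, (cx,cy)=(0.3688,-0.9295)
member 3 (1-3): L=2.8866, (cx,cy)=(0.9929,0.1192)
member 4 (2-3): L=4.1071, (cx,cy)=(0.3611,0.9325)
member 5 (2-4): L=2.5200, (cx,cy)=(1.0000,0.0000)
member 6 (3-4): L=3.9679, (cx,cy)=(0.2613,-0.9652)
member 7 (3-5): L=2.5916, (cx,cy)=(0.9963,-0.0860)
member 8 (4-5): L=3.9240, (cx,cy)=(0.3937,0.9192)
member 9 (4-6): L=2.6930, (cx,cy)=(1.0000,0.0000)
member 10 (5-6): L=3.7853, (cx,cy)=(0.3033,-0.9529)
solve A·x = −loads:
  F[0-1] = -2510.3094 N (compression)
  F[0-2] = +250.1140 N (tension)
  F[1-2] = -166.5734 N (compression)
  F[1-3] = -190.0413 N (compression)
  F[2-3] = +166.0353 N (tension)
  F[2-4] = +128.7344 N (tension)
  F[3-4] = -128.4298 N (compression)
  F[3-5] = -95.5240 N (compression)
  F[4-5] = +134.8596 N (tension)
  F[4-6] = +42.0708 N (tension)
  F[5-6] = -138.7192 N (compression)
  Rx@0 = +507.7900 N
  Ry@0 = +2393.1642 N
  Ry@6 = +132.1858 N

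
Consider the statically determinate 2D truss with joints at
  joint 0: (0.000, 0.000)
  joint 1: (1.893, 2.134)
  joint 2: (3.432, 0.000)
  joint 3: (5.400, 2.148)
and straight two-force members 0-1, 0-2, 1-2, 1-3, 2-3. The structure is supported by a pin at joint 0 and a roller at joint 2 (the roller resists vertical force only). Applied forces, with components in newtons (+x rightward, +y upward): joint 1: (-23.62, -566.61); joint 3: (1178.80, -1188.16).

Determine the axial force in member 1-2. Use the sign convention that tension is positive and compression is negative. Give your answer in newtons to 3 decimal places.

-2105.660

N=4 nodes, M=5 members, R=3 reactions → 2N=8, M+R=8
member 0 (0-1): L=2.8526, (cx,cy)=(0.6636,0.7481)
member 1 (0-2): L=3.4320, (cx,cy)=(1.0000,0.0000)
member 2 (1-2): L=2.6311, (cx,cy)=(0.5849,-0.8111)
member 3 (1-3): L=3.5070, (cx,cy)=(1.0000,0.0040)
member 4 (2-3): L=2.9132, (cx,cy)=(0.6755,0.7373)
solve A·x = −loads:
  F[0-1] = +1537.7020 N (tension)
  F[0-2] = +134.7579 N (tension)
  F[1-2] = -2105.6599 N (compression)
  F[1-3] = +2275.7351 N (tension)
  F[2-3] = -1623.7677 N (compression)
  Rx@0 = -1155.1800 N
  Ry@0 = -1150.3332 N
  Ry@2 = +2905.1032 N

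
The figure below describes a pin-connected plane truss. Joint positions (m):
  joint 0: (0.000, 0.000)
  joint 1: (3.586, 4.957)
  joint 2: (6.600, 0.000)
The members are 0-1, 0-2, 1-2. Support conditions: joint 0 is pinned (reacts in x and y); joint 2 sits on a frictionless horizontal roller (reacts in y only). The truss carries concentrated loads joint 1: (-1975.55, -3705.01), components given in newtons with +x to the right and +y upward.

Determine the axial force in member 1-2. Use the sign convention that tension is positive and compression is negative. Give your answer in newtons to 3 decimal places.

N=3 nodes, M=3 members, R=3 reactions → 2N=6, M+R=6
member 0 (0-1): L=6.1181, (cx,cy)=(0.5861,0.8102)
member 1 (0-2): L=6.6000, (cx,cy)=(1.0000,0.0000)
member 2 (1-2): L=5.8014, (cx,cy)=(0.5195,-0.8545)
solve A·x = −loads:
  F[0-1] = -3919.5786 N (compression)
  F[0-2] = +321.8283 N (tension)
  F[1-2] = -619.4590 N (compression)
  Rx@0 = +1975.5500 N
  Ry@0 = +3175.7123 N
  Ry@2 = +529.2977 N

-619.459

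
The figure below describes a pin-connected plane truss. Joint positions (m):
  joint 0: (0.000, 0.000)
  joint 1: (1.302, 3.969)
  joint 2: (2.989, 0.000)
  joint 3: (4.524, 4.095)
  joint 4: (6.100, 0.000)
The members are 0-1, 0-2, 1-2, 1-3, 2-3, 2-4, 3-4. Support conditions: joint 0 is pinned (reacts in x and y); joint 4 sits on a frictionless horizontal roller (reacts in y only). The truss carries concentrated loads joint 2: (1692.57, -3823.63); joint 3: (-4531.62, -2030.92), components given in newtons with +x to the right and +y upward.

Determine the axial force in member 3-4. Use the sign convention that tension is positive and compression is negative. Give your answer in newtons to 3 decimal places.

N=5 nodes, M=7 members, R=3 reactions → 2N=10, M+R=10
member 0 (0-1): L=4.1771, (cx,cy)=(0.3117,0.9502)
member 1 (0-2): L=2.9890, (cx,cy)=(1.0000,0.0000)
member 2 (1-2): L=4.3126, (cx,cy)=(0.3912,-0.9203)
member 3 (1-3): L=3.2245, (cx,cy)=(0.9992,0.0391)
member 4 (2-3): L=4.3732, (cx,cy)=(0.3510,0.9364)
member 5 (2-4): L=3.1110, (cx,cy)=(1.0000,0.0000)
member 6 (3-4): L=4.3878, (cx,cy)=(0.3592,-0.9333)
solve A·x = −loads:
  F[0-1] = -5806.1477 N (compression)
  F[0-2] = -1029.2767 N (compression)
  F[1-2] = +5820.9030 N (tension)
  F[1-3] = -4089.8889 N (compression)
  F[2-3] = -1637.6346 N (compression)
  F[2-4] = +129.9518 N (tension)
  F[3-4] = -361.8038 N (compression)
  Rx@0 = +2839.0500 N
  Ry@0 = +5516.8896 N
  Ry@4 = +337.6604 N

-361.804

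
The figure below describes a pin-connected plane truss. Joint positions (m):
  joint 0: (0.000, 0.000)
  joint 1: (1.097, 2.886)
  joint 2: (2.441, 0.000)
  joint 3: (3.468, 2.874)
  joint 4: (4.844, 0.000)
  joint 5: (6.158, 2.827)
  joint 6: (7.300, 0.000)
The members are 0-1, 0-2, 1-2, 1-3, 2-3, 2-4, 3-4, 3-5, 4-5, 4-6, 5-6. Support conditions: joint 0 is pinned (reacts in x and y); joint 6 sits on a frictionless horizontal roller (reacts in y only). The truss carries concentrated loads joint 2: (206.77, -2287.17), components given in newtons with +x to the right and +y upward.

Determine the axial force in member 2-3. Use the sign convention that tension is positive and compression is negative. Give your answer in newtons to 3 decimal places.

N=7 nodes, M=11 members, R=3 reactions → 2N=14, M+R=14
member 0 (0-1): L=3.0875, (cx,cy)=(0.3553,0.9347)
member 1 (0-2): L=2.4410, (cx,cy)=(1.0000,0.0000)
member 2 (1-2): L=3.1836, (cx,cy)=(0.4222,-0.9065)
member 3 (1-3): L=2.3710, (cx,cy)=(1.0000,-0.0051)
member 4 (2-3): L=3.0520, (cx,cy)=(0.3365,0.9417)
member 5 (2-4): L=2.4030, (cx,cy)=(1.0000,0.0000)
member 6 (3-4): L=3.1864, (cx,cy)=(0.4318,-0.9020)
member 7 (3-5): L=2.6904, (cx,cy)=(0.9998,-0.0175)
member 8 (4-5): L=3.1175, (cx,cy)=(0.4215,0.9068)
member 9 (4-6): L=2.4560, (cx,cy)=(1.0000,0.0000)
member 10 (5-6): L=3.0489, (cx,cy)=(0.3746,-0.9272)
solve A·x = −loads:
  F[0-1] = -1628.6486 N (compression)
  F[0-2] = +785.4424 N (tension)
  F[1-2] = +1686.5711 N (tension)
  F[1-3] = -1290.6971 N (compression)
  F[2-3] = +805.2179 N (tension)
  F[2-4] = +1019.7227 N (tension)
  F[3-4] = -835.1612 N (compression)
  F[3-5] = -659.1731 N (compression)
  F[4-5] = +830.6707 N (tension)
  F[4-6] = +308.9468 N (tension)
  F[5-6] = -824.8363 N (compression)
  Rx@0 = -206.7700 N
  Ry@0 = +1522.3779 N
  Ry@6 = +764.7921 N

805.218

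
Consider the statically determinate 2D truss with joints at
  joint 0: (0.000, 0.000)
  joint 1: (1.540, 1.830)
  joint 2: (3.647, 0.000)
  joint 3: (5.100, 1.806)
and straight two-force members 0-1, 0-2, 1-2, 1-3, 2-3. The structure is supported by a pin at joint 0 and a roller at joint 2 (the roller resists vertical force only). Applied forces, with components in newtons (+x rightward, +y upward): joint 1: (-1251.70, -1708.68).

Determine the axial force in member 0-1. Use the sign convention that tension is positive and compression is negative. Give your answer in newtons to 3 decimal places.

N=4 nodes, M=5 members, R=3 reactions → 2N=8, M+R=8
member 0 (0-1): L=2.3918, (cx,cy)=(0.6439,0.7651)
member 1 (0-2): L=3.6470, (cx,cy)=(1.0000,0.0000)
member 2 (1-2): L=2.7908, (cx,cy)=(0.7550,-0.6557)
member 3 (1-3): L=3.5601, (cx,cy)=(1.0000,-0.0067)
member 4 (2-3): L=2.3179, (cx,cy)=(0.6268,0.7791)
solve A·x = −loads:
  F[0-1] = -2111.0786 N (compression)
  F[0-2] = +107.5775 N (tension)
  F[1-2] = -142.4884 N (compression)
  F[1-3] = -0.0000 N (compression)
  F[2-3] = +0.0000 N (tension)
  Rx@0 = +1251.7000 N
  Ry@0 = +1615.2453 N
  Ry@2 = +93.4347 N

-2111.079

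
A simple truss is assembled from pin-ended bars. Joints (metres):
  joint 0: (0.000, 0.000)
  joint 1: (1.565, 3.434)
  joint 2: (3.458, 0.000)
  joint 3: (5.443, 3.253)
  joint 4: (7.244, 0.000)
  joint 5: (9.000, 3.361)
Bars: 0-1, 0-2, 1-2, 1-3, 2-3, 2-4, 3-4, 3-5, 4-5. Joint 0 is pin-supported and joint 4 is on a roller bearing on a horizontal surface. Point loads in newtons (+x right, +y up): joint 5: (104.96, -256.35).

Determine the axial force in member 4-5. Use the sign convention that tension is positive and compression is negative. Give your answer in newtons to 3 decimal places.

N=6 nodes, M=9 members, R=3 reactions → 2N=12, M+R=12
member 0 (0-1): L=3.7738, (cx,cy)=(0.4147,0.9100)
member 1 (0-2): L=3.4580, (cx,cy)=(1.0000,0.0000)
member 2 (1-2): L=3.9212, (cx,cy)=(0.4828,-0.8758)
member 3 (1-3): L=3.8822, (cx,cy)=(0.9989,-0.0466)
member 4 (2-3): L=3.8108, (cx,cy)=(0.5209,0.8536)
member 5 (2-4): L=3.7860, (cx,cy)=(1.0000,0.0000)
member 6 (3-4): L=3.7183, (cx,cy)=(0.4844,-0.8749)
member 7 (3-5): L=3.5586, (cx,cy)=(0.9995,0.0303)
member 8 (4-5): L=3.7921, (cx,cy)=(0.4631,0.8863)
solve A·x = −loads:
  F[0-1] = +121.8073 N (tension)
  F[0-2] = +54.4464 N (tension)
  F[1-2] = -132.6705 N (compression)
  F[1-3] = +114.6864 N (tension)
  F[2-3] = +136.1094 N (tension)
  F[2-4] = -80.4993 N (compression)
  F[3-4] = -118.2684 N (compression)
  F[3-5] = +242.8561 N (tension)
  F[4-5] = -297.5448 N (compression)
  Rx@0 = -104.9600 N
  Ry@0 = -110.8395 N
  Ry@4 = +367.1895 N

-297.545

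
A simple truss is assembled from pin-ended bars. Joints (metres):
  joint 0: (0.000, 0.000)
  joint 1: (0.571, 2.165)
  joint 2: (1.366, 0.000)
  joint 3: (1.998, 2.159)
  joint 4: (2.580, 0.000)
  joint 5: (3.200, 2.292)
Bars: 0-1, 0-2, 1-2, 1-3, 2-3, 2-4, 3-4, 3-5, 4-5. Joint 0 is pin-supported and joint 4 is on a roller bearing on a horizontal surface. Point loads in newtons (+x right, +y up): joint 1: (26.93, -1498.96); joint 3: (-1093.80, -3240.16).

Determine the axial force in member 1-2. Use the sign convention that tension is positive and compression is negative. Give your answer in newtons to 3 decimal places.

N=6 nodes, M=9 members, R=3 reactions → 2N=12, M+R=12
member 0 (0-1): L=2.2390, (cx,cy)=(0.2550,0.9669)
member 1 (0-2): L=1.3660, (cx,cy)=(1.0000,0.0000)
member 2 (1-2): L=2.3063, (cx,cy)=(0.3447,-0.9387)
member 3 (1-3): L=1.4270, (cx,cy)=(1.0000,-0.0042)
member 4 (2-3): L=2.2496, (cx,cy)=(0.2809,0.9597)
member 5 (2-4): L=1.2140, (cx,cy)=(1.0000,0.0000)
member 6 (3-4): L=2.2361, (cx,cy)=(0.2603,-0.9655)
member 7 (3-5): L=1.2093, (cx,cy)=(0.9939,0.1100)
member 8 (4-5): L=2.3744, (cx,cy)=(0.2611,0.9653)
solve A·x = −loads:
  F[0-1] = -2886.2840 N (compression)
  F[0-2] = -330.8073 N (compression)
  F[1-2] = +1381.7874 N (tension)
  F[1-3] = -1239.3064 N (compression)
  F[2-3] = -1351.5334 N (compression)
  F[2-4] = +525.1935 N (tension)
  F[3-4] = -2017.8161 N (compression)
  F[3-5] = +0.0000 N (tension)
  F[4-5] = +0.0000 N (tension)
  Rx@0 = +1066.8700 N
  Ry@0 = +2790.8506 N
  Ry@4 = +1948.2694 N

1381.787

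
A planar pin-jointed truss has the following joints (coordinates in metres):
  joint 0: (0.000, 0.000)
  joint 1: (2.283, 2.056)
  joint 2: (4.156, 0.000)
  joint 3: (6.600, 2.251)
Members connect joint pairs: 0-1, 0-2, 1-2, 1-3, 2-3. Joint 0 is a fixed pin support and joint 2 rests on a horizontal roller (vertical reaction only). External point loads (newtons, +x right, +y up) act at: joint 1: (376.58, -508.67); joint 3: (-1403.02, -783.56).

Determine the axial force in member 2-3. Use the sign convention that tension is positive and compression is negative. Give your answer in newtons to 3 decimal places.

N=4 nodes, M=5 members, R=3 reactions → 2N=8, M+R=8
member 0 (0-1): L=3.0723, (cx,cy)=(0.7431,0.6692)
member 1 (0-2): L=4.1560, (cx,cy)=(1.0000,0.0000)
member 2 (1-2): L=2.7812, (cx,cy)=(0.6734,-0.7392)
member 3 (1-3): L=4.3214, (cx,cy)=(0.9990,0.0451)
member 4 (2-3): L=3.3227, (cx,cy)=(0.7356,0.6775)
solve A·x = −loads:
  F[0-1] = -511.1727 N (compression)
  F[0-2] = -646.5959 N (compression)
  F[1-2] = -260.8450 N (compression)
  F[1-3] = -581.3523 N (compression)
  F[2-3] = -1117.8799 N (compression)
  Rx@0 = +1026.4400 N
  Ry@0 = +342.0760 N
  Ry@2 = +950.1540 N

-1117.880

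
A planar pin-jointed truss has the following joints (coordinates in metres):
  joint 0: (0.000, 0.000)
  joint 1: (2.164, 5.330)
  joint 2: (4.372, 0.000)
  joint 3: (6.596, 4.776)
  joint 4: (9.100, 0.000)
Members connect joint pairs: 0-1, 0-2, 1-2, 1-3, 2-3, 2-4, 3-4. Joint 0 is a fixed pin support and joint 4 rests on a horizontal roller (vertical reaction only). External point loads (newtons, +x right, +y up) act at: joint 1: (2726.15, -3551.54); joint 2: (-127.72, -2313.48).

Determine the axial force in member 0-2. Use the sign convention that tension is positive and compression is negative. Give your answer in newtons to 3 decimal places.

N=5 nodes, M=7 members, R=3 reactions → 2N=10, M+R=10
member 0 (0-1): L=5.7525, (cx,cy)=(0.3762,0.9265)
member 1 (0-2): L=4.3720, (cx,cy)=(1.0000,0.0000)
member 2 (1-2): L=5.7692, (cx,cy)=(0.3827,-0.9239)
member 3 (1-3): L=4.4665, (cx,cy)=(0.9923,-0.1240)
member 4 (2-3): L=5.2684, (cx,cy)=(0.4221,0.9065)
member 5 (2-4): L=4.7280, (cx,cy)=(1.0000,0.0000)
member 6 (3-4): L=5.3926, (cx,cy)=(0.4643,-0.8857)
solve A·x = −loads:
  F[0-1] = -2495.5300 N (compression)
  F[0-2] = +3537.2015 N (tension)
  F[1-2] = -891.7569 N (compression)
  F[1-3] = -3349.4942 N (compression)
  F[2-3] = +3460.8186 N (tension)
  F[2-4] = +1862.6889 N (tension)
  F[3-4] = -4011.4800 N (compression)
  Rx@0 = -2598.4300 N
  Ry@0 = +2312.2237 N
  Ry@4 = +3552.7963 N

3537.201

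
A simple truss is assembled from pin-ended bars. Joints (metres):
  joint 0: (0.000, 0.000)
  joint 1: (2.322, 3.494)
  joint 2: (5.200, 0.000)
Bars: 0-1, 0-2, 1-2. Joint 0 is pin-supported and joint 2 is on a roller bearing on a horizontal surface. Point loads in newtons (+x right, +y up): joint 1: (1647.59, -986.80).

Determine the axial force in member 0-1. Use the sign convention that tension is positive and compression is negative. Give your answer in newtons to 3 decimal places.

N=3 nodes, M=3 members, R=3 reactions → 2N=6, M+R=6
member 0 (0-1): L=4.1952, (cx,cy)=(0.5535,0.8329)
member 1 (0-2): L=5.2000, (cx,cy)=(1.0000,0.0000)
member 2 (1-2): L=4.5267, (cx,cy)=(0.6358,-0.7719)
solve A·x = −loads:
  F[0-1] = +673.4631 N (tension)
  F[0-2] = +1274.8353 N (tension)
  F[1-2] = -2005.1369 N (compression)
  Rx@0 = -1647.5900 N
  Ry@0 = -560.8979 N
  Ry@2 = +1547.6979 N

673.463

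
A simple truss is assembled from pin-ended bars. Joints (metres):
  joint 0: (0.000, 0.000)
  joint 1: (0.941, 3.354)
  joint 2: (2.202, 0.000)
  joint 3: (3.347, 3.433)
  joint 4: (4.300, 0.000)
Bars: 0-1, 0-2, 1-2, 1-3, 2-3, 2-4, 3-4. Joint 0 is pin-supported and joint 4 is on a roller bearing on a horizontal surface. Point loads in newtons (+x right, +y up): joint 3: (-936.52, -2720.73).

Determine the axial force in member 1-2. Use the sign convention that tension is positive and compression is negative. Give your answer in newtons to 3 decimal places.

N=5 nodes, M=7 members, R=3 reactions → 2N=10, M+R=10
member 0 (0-1): L=3.4835, (cx,cy)=(0.2701,0.9628)
member 1 (0-2): L=2.2020, (cx,cy)=(1.0000,0.0000)
member 2 (1-2): L=3.5832, (cx,cy)=(0.3519,-0.9360)
member 3 (1-3): L=2.4073, (cx,cy)=(0.9995,0.0328)
member 4 (2-3): L=3.6189, (cx,cy)=(0.3164,0.9486)
member 5 (2-4): L=2.0980, (cx,cy)=(1.0000,0.0000)
member 6 (3-4): L=3.5628, (cx,cy)=(0.2675,-0.9636)
solve A·x = −loads:
  F[0-1] = -1402.8332 N (compression)
  F[0-2] = -557.5722 N (compression)
  F[1-2] = +1412.2612 N (tension)
  F[1-3] = -876.4207 N (compression)
  F[2-3] = -1393.5069 N (compression)
  F[2-4] = +380.3252 N (tension)
  F[3-4] = -1421.8584 N (compression)
  Rx@0 = +936.5200 N
  Ry@0 = +1350.6811 N
  Ry@4 = +1370.0489 N

1412.261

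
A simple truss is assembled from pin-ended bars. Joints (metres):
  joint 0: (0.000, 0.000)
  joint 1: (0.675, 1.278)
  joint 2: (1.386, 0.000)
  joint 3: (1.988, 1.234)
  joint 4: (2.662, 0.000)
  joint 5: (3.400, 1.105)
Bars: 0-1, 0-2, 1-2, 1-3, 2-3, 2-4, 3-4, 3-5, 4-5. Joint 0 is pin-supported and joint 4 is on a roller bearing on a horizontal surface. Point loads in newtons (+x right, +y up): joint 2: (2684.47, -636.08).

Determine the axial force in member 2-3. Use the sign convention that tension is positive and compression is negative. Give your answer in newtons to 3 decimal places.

N=6 nodes, M=9 members, R=3 reactions → 2N=12, M+R=12
member 0 (0-1): L=1.4453, (cx,cy)=(0.4670,0.8842)
member 1 (0-2): L=1.3860, (cx,cy)=(1.0000,0.0000)
member 2 (1-2): L=1.4625, (cx,cy)=(0.4862,-0.8739)
member 3 (1-3): L=1.3137, (cx,cy)=(0.9994,-0.0335)
member 4 (2-3): L=1.3730, (cx,cy)=(0.4385,0.8988)
member 5 (2-4): L=1.2760, (cx,cy)=(1.0000,0.0000)
member 6 (3-4): L=1.4061, (cx,cy)=(0.4794,-0.8776)
member 7 (3-5): L=1.4179, (cx,cy)=(0.9959,-0.0910)
member 8 (4-5): L=1.3288, (cx,cy)=(0.5554,0.8316)
solve A·x = −loads:
  F[0-1] = -344.8127 N (compression)
  F[0-2] = +2845.5076 N (tension)
  F[1-2] = +361.8277 N (tension)
  F[1-3] = -337.1348 N (compression)
  F[2-3] = +355.9267 N (tension)
  F[2-4] = +180.8888 N (tension)
  F[3-4] = -377.3624 N (compression)
  F[3-5] = -0.0000 N (tension)
  F[4-5] = +0.0000 N (tension)
  Rx@0 = -2684.4700 N
  Ry@0 = +304.8979 N
  Ry@4 = +331.1821 N

355.927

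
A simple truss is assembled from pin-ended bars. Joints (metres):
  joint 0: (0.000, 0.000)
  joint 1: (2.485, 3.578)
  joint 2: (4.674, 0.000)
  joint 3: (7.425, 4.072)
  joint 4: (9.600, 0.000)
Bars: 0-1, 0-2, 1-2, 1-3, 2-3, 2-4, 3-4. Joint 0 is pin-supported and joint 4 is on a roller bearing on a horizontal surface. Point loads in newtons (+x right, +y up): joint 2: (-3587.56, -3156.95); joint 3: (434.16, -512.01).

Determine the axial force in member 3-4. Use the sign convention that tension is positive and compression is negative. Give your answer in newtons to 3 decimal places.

N=5 nodes, M=7 members, R=3 reactions → 2N=10, M+R=10
member 0 (0-1): L=4.3563, (cx,cy)=(0.5704,0.8213)
member 1 (0-2): L=4.6740, (cx,cy)=(1.0000,0.0000)
member 2 (1-2): L=4.1945, (cx,cy)=(0.5219,-0.8530)
member 3 (1-3): L=4.9646, (cx,cy)=(0.9950,0.0995)
member 4 (2-3): L=4.9142, (cx,cy)=(0.5598,0.8286)
member 5 (2-4): L=4.9260, (cx,cy)=(1.0000,0.0000)
member 6 (3-4): L=4.6165, (cx,cy)=(0.4711,-0.8821)
solve A·x = −loads:
  F[0-1] = -1889.2978 N (compression)
  F[0-2] = -2075.6712 N (compression)
  F[1-2] = +1595.1916 N (tension)
  F[1-3] = -1919.7456 N (compression)
  F[2-3] = +2167.7140 N (tension)
  F[2-4] = +1130.8739 N (tension)
  F[3-4] = -2400.2976 N (compression)
  Rx@0 = +3153.4000 N
  Ry@0 = +1551.7560 N
  Ry@4 = +2117.2040 N

-2400.298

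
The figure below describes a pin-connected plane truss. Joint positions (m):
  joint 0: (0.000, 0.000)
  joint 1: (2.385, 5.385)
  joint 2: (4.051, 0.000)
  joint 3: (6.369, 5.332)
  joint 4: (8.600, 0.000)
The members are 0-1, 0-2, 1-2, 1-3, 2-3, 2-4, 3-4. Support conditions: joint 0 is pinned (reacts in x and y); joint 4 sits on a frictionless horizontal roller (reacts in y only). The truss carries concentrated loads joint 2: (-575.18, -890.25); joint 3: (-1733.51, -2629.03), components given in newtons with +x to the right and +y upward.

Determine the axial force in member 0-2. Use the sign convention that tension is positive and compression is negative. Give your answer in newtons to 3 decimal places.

N=5 nodes, M=7 members, R=3 reactions → 2N=10, M+R=10
member 0 (0-1): L=5.8895, (cx,cy)=(0.4050,0.9143)
member 1 (0-2): L=4.0510, (cx,cy)=(1.0000,0.0000)
member 2 (1-2): L=5.6368, (cx,cy)=(0.2956,-0.9553)
member 3 (1-3): L=3.9844, (cx,cy)=(0.9999,-0.0133)
member 4 (2-3): L=5.8141, (cx,cy)=(0.3987,0.9171)
member 5 (2-4): L=4.5490, (cx,cy)=(1.0000,0.0000)
member 6 (3-4): L=5.7799, (cx,cy)=(0.3860,-0.9225)
solve A·x = −loads:
  F[0-1] = -2436.4091 N (compression)
  F[0-2] = -1322.0501 N (compression)
  F[1-2] = +2355.3052 N (tension)
  F[1-3] = -1682.9146 N (compression)
  F[2-3] = -1482.7746 N (compression)
  F[2-4] = +540.4207 N (tension)
  F[3-4] = -1400.0867 N (compression)
  Rx@0 = +2308.6900 N
  Ry@0 = +2227.6963 N
  Ry@4 = +1291.5837 N

-1322.050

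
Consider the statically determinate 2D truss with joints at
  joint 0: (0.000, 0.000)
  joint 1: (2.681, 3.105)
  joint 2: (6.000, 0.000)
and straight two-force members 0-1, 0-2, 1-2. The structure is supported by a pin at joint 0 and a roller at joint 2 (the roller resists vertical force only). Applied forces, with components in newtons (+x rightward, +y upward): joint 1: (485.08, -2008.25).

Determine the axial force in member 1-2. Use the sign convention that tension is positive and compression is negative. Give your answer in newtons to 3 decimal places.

-1680.955

N=3 nodes, M=3 members, R=3 reactions → 2N=6, M+R=6
member 0 (0-1): L=4.1023, (cx,cy)=(0.6535,0.7569)
member 1 (0-2): L=6.0000, (cx,cy)=(1.0000,0.0000)
member 2 (1-2): L=4.5450, (cx,cy)=(0.7303,-0.6832)
solve A·x = −loads:
  F[0-1] = -1136.0478 N (compression)
  F[0-2] = +1227.5297 N (tension)
  F[1-2] = -1680.9551 N (compression)
  Rx@0 = -485.0800 N
  Ry@0 = +859.8681 N
  Ry@2 = +1148.3819 N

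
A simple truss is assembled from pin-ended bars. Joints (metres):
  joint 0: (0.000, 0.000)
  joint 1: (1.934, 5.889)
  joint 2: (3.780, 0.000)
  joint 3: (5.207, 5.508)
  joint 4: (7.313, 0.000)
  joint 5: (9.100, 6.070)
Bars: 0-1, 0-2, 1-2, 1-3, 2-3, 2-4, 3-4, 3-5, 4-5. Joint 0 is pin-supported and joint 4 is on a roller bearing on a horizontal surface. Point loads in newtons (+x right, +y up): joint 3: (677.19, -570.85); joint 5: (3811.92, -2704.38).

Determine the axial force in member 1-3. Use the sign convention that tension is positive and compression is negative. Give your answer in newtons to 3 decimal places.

2797.076

N=6 nodes, M=9 members, R=3 reactions → 2N=12, M+R=12
member 0 (0-1): L=6.1984, (cx,cy)=(0.3120,0.9501)
member 1 (0-2): L=3.7800, (cx,cy)=(1.0000,0.0000)
member 2 (1-2): L=6.1716, (cx,cy)=(0.2991,-0.9542)
member 3 (1-3): L=3.2951, (cx,cy)=(0.9933,-0.1156)
member 4 (2-3): L=5.6898, (cx,cy)=(0.2508,0.9680)
member 5 (2-4): L=3.5330, (cx,cy)=(1.0000,0.0000)
member 6 (3-4): L=5.8969, (cx,cy)=(0.3571,-0.9341)
member 7 (3-5): L=3.9334, (cx,cy)=(0.9897,0.1429)
member 8 (4-5): L=6.3276, (cx,cy)=(0.2824,0.9593)
solve A·x = −loads:
  F[0-1] = +4389.6371 N (tension)
  F[0-2] = +3119.4822 N (tension)
  F[1-2] = -4709.5259 N (compression)
  F[1-3] = +2797.0757 N (tension)
  F[2-3] = +4642.2800 N (tension)
  F[2-4] = +546.5228 N (tension)
  F[3-4] = -4332.2943 N (compression)
  F[3-5] = +4862.5114 N (tension)
  F[4-5] = -3543.3803 N (compression)
  Rx@0 = -4489.1100 N
  Ry@0 = -4170.4955 N
  Ry@4 = +7445.7255 N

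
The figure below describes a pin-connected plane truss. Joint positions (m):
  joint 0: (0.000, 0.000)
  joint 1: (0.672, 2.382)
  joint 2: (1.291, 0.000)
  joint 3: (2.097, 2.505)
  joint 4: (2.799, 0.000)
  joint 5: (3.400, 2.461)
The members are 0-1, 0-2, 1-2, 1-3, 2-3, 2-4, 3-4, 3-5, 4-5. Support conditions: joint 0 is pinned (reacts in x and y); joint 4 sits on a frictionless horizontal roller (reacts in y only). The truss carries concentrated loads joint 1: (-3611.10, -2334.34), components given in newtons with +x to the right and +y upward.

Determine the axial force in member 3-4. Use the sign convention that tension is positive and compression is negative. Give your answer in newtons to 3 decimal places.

N=6 nodes, M=9 members, R=3 reactions → 2N=12, M+R=12
member 0 (0-1): L=2.4750, (cx,cy)=(0.2715,0.9624)
member 1 (0-2): L=1.2910, (cx,cy)=(1.0000,0.0000)
member 2 (1-2): L=2.4611, (cx,cy)=(0.2515,-0.9679)
member 3 (1-3): L=1.4303, (cx,cy)=(0.9963,0.0860)
member 4 (2-3): L=2.6315, (cx,cy)=(0.3063,0.9519)
member 5 (2-4): L=1.5080, (cx,cy)=(1.0000,0.0000)
member 6 (3-4): L=2.6015, (cx,cy)=(0.2698,-0.9629)
member 7 (3-5): L=1.3037, (cx,cy)=(0.9994,-0.0337)
member 8 (4-5): L=2.5333, (cx,cy)=(0.2372,0.9715)
solve A·x = −loads:
  F[0-1] = -5036.2030 N (compression)
  F[0-2] = -2243.6815 N (compression)
  F[1-2] = +2734.8775 N (tension)
  F[1-3] = +1561.6119 N (tension)
  F[2-3] = -2780.6052 N (compression)
  F[2-4] = -704.1495 N (compression)
  F[3-4] = +2609.4708 N (tension)
  F[3-5] = -0.0000 N (tension)
  F[4-5] = +0.0000 N (tension)
  Rx@0 = +3611.1000 N
  Ry@0 = +4847.0101 N
  Ry@4 = -2512.6701 N

2609.471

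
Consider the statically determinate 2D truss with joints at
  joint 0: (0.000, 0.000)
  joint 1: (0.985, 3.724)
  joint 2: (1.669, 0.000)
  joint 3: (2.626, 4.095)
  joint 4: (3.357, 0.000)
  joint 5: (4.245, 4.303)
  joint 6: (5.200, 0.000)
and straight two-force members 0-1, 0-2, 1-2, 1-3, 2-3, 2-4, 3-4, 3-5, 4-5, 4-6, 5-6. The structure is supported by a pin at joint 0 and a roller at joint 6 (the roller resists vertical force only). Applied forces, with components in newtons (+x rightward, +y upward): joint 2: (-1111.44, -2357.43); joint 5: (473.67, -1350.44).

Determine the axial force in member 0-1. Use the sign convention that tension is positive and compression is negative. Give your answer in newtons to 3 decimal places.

-1506.936

N=7 nodes, M=11 members, R=3 reactions → 2N=14, M+R=14
member 0 (0-1): L=3.8521, (cx,cy)=(0.2557,0.9668)
member 1 (0-2): L=1.6690, (cx,cy)=(1.0000,0.0000)
member 2 (1-2): L=3.7863, (cx,cy)=(0.1807,-0.9835)
member 3 (1-3): L=1.6824, (cx,cy)=(0.9754,0.2205)
member 4 (2-3): L=4.2053, (cx,cy)=(0.2276,0.9738)
member 5 (2-4): L=1.6880, (cx,cy)=(1.0000,0.0000)
member 6 (3-4): L=4.1597, (cx,cy)=(0.1757,-0.9844)
member 7 (3-5): L=1.6323, (cx,cy)=(0.9918,0.1274)
member 8 (4-5): L=4.3937, (cx,cy)=(0.2021,0.9794)
member 9 (4-6): L=1.8430, (cx,cy)=(1.0000,0.0000)
member 10 (5-6): L=4.4077, (cx,cy)=(0.2167,-0.9762)
solve A·x = −loads:
  F[0-1] = -1506.9363 N (compression)
  F[0-2] = -252.4358 N (compression)
  F[1-2] = +1337.1092 N (tension)
  F[1-3] = -642.7064 N (compression)
  F[2-3] = +1070.4050 N (tension)
  F[2-4] = +856.9652 N (tension)
  F[3-4] = -943.2196 N (compression)
  F[3-5] = -219.3290 N (compression)
  F[4-5] = +948.1073 N (tension)
  F[4-6] = +499.5901 N (tension)
  F[5-6] = -2305.8055 N (compression)
  Rx@0 = +637.7700 N
  Ry@0 = +1456.8372 N
  Ry@6 = +2251.0328 N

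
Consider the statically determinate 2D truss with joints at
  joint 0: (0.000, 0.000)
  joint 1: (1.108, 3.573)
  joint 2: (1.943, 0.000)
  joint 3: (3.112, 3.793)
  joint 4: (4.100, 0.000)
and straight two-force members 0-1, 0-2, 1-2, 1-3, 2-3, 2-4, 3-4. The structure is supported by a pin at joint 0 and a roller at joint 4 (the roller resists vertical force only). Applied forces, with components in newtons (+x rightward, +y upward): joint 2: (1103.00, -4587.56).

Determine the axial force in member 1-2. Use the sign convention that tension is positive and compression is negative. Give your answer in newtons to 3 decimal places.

2334.270

N=5 nodes, M=7 members, R=3 reactions → 2N=10, M+R=10
member 0 (0-1): L=3.7409, (cx,cy)=(0.2962,0.9551)
member 1 (0-2): L=1.9430, (cx,cy)=(1.0000,0.0000)
member 2 (1-2): L=3.6693, (cx,cy)=(0.2276,-0.9738)
member 3 (1-3): L=2.0160, (cx,cy)=(0.9940,0.1091)
member 4 (2-3): L=3.9691, (cx,cy)=(0.2945,0.9556)
member 5 (2-4): L=2.1570, (cx,cy)=(1.0000,0.0000)
member 6 (3-4): L=3.9196, (cx,cy)=(0.2521,-0.9677)
solve A·x = −loads:
  F[0-1] = -2526.8872 N (compression)
  F[0-2] = +1851.4362 N (tension)
  F[1-2] = +2334.2700 N (tension)
  F[1-3] = -1287.3236 N (compression)
  F[2-3] = +2421.9667 N (tension)
  F[2-4] = +566.2977 N (tension)
  F[3-4] = -2246.6001 N (compression)
  Rx@0 = -1103.0000 N
  Ry@0 = +2413.5041 N
  Ry@4 = +2174.0559 N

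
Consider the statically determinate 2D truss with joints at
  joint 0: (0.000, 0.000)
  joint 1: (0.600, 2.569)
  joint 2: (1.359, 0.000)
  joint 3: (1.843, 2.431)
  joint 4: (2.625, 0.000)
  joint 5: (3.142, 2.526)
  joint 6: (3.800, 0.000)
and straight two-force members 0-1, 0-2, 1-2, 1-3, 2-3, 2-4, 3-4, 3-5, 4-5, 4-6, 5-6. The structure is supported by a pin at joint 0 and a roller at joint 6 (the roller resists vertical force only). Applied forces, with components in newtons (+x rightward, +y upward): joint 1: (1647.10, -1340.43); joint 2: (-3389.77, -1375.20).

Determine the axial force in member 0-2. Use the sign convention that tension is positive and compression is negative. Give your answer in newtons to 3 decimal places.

-1532.789

N=7 nodes, M=11 members, R=3 reactions → 2N=14, M+R=14
member 0 (0-1): L=2.6381, (cx,cy)=(0.2274,0.9738)
member 1 (0-2): L=1.3590, (cx,cy)=(1.0000,0.0000)
member 2 (1-2): L=2.6788, (cx,cy)=(0.2833,-0.9590)
member 3 (1-3): L=1.2506, (cx,cy)=(0.9939,-0.1103)
member 4 (2-3): L=2.4787, (cx,cy)=(0.1953,0.9808)
member 5 (2-4): L=1.2660, (cx,cy)=(1.0000,0.0000)
member 6 (3-4): L=2.5537, (cx,cy)=(0.3062,-0.9520)
member 7 (3-5): L=1.3025, (cx,cy)=(0.9973,0.0729)
member 8 (4-5): L=2.5784, (cx,cy)=(0.2005,0.9797)
member 9 (4-6): L=1.1750, (cx,cy)=(1.0000,0.0000)
member 10 (5-6): L=2.6103, (cx,cy)=(0.2521,-0.9677)
solve A·x = −loads:
  F[0-1] = -922.8258 N (compression)
  F[0-2] = -1532.7887 N (compression)
  F[1-2] = -254.0234 N (compression)
  F[1-3] = -1795.9739 N (compression)
  F[2-3] = +1650.5857 N (tension)
  F[2-4] = +1462.7090 N (tension)
  F[3-4] = -1974.6003 N (compression)
  F[3-5] = -860.3292 N (compression)
  F[4-5] = +1918.7067 N (tension)
  F[4-6] = +473.3089 N (tension)
  F[5-6] = -1877.6227 N (compression)
  Rx@0 = +1742.6700 N
  Ry@0 = +898.6419 N
  Ry@6 = +1816.9881 N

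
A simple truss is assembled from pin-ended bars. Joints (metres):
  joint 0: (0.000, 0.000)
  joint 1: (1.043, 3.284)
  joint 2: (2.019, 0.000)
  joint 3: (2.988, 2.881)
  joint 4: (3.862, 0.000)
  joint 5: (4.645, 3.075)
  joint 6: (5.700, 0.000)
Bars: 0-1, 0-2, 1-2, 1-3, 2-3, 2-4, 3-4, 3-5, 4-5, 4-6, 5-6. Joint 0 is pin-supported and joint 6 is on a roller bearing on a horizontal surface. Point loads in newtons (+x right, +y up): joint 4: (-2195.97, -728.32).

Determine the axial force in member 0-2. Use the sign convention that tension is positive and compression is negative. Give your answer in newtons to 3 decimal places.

-2121.381

N=7 nodes, M=11 members, R=3 reactions → 2N=14, M+R=14
member 0 (0-1): L=3.4457, (cx,cy)=(0.3027,0.9531)
member 1 (0-2): L=2.0190, (cx,cy)=(1.0000,0.0000)
member 2 (1-2): L=3.4260, (cx,cy)=(0.2849,-0.9586)
member 3 (1-3): L=1.9863, (cx,cy)=(0.9792,-0.2029)
member 4 (2-3): L=3.0396, (cx,cy)=(0.3188,0.9478)
member 5 (2-4): L=1.8430, (cx,cy)=(1.0000,0.0000)
member 6 (3-4): L=3.0107, (cx,cy)=(0.2903,-0.9569)
member 7 (3-5): L=1.6683, (cx,cy)=(0.9932,0.1163)
member 8 (4-5): L=3.1731, (cx,cy)=(0.2468,0.9691)
member 9 (4-6): L=1.8380, (cx,cy)=(1.0000,0.0000)
member 10 (5-6): L=3.2509, (cx,cy)=(0.3245,-0.9459)
solve A·x = −loads:
  F[0-1] = -246.4115 N (compression)
  F[0-2] = -2121.3811 N (compression)
  F[1-2] = +278.2615 N (tension)
  F[1-3] = -157.1289 N (compression)
  F[2-3] = -281.4138 N (compression)
  F[2-4] = -1952.3964 N (compression)
  F[3-4] = +208.2239 N (tension)
  F[3-5] = -306.0981 N (compression)
  F[4-5] = +545.9458 N (tension)
  F[4-6] = +169.3039 N (tension)
  F[5-6] = -521.7041 N (compression)
  Rx@0 = +2195.9700 N
  Ry@0 = +234.8513 N
  Ry@6 = +493.4687 N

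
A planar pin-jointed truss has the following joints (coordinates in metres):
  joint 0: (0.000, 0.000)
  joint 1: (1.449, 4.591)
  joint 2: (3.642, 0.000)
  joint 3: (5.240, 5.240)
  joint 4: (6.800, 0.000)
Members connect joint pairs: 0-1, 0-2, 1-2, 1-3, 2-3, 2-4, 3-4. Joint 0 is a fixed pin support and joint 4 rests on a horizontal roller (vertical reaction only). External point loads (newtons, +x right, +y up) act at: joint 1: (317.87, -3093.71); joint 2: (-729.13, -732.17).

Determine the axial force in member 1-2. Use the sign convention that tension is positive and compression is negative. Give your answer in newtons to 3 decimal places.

N=5 nodes, M=7 members, R=3 reactions → 2N=10, M+R=10
member 0 (0-1): L=4.8142, (cx,cy)=(0.3010,0.9536)
member 1 (0-2): L=3.6420, (cx,cy)=(1.0000,0.0000)
member 2 (1-2): L=5.0879, (cx,cy)=(0.4310,-0.9023)
member 3 (1-3): L=3.8462, (cx,cy)=(0.9857,0.1687)
member 4 (2-3): L=5.4782, (cx,cy)=(0.2917,0.9565)
member 5 (2-4): L=3.1580, (cx,cy)=(1.0000,0.0000)
member 6 (3-4): L=5.4673, (cx,cy)=(0.2853,-0.9584)
solve A·x = −loads:
  F[0-1] = -2684.3711 N (compression)
  F[0-2] = +396.6881 N (tension)
  F[1-2] = -744.3154 N (compression)
  F[1-3] = -816.7112 N (compression)
  F[2-3] = +1467.6225 N (tension)
  F[2-4] = +376.8960 N (tension)
  F[3-4] = -1320.8958 N (compression)
  Rx@0 = +411.2600 N
  Ry@0 = +2559.8962 N
  Ry@4 = +1265.9838 N

-744.315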